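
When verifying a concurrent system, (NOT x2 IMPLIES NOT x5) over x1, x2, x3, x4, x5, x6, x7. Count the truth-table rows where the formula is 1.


Formula: (NOT x2 IMPLIES NOT x5) over 7 vars (128 rows)
Evaluate each row (x1, x2, x3, x4, x5, x6, x7 as bits, MSB first):
  row 0 [0000000]: (NOT 0 IMPLIES NOT 0) -> 1
  row 1 [0000001]: (NOT 0 IMPLIES NOT 0) -> 1
  row 2 [0000010]: (NOT 0 IMPLIES NOT 0) -> 1
  row 3 [0000011]: (NOT 0 IMPLIES NOT 0) -> 1
  row 4 [0000100]: (NOT 0 IMPLIES NOT 1) -> 0
  (every remaining row is evaluated the same way; all 128 results are listed next)
Full result column, 8 rows per line (x1,x2,x3,x4 fixed per line; x5,x6,x7 runs 000..111 left to right):
  rows 0-7 [x1,x2,x3,x4=0000]: 11110000  (ones: 4)
  rows 8-15 [x1,x2,x3,x4=0001]: 11110000  (ones: 4)
  rows 16-23 [x1,x2,x3,x4=0010]: 11110000  (ones: 4)
  rows 24-31 [x1,x2,x3,x4=0011]: 11110000  (ones: 4)
  rows 32-39 [x1,x2,x3,x4=0100]: 11111111  (ones: 8)
  rows 40-47 [x1,x2,x3,x4=0101]: 11111111  (ones: 8)
  rows 48-55 [x1,x2,x3,x4=0110]: 11111111  (ones: 8)
  rows 56-63 [x1,x2,x3,x4=0111]: 11111111  (ones: 8)
  rows 64-71 [x1,x2,x3,x4=1000]: 11110000  (ones: 4)
  rows 72-79 [x1,x2,x3,x4=1001]: 11110000  (ones: 4)
  rows 80-87 [x1,x2,x3,x4=1010]: 11110000  (ones: 4)
  rows 88-95 [x1,x2,x3,x4=1011]: 11110000  (ones: 4)
  rows 96-103 [x1,x2,x3,x4=1100]: 11111111  (ones: 8)
  rows 104-111 [x1,x2,x3,x4=1101]: 11111111  (ones: 8)
  rows 112-119 [x1,x2,x3,x4=1110]: 11111111  (ones: 8)
  rows 120-127 [x1,x2,x3,x4=1111]: 11111111  (ones: 8)
Count of 1-rows = 4+4+4+4+8+8+8+8+4+4+4+4+8+8+8+8 = 96

96


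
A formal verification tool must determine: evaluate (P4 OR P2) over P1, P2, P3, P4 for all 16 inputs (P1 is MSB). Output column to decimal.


Formula: (P4 OR P2) over P1, P2, P3, P4 (16 rows)
Evaluate each row (bits = P1,P2,P3,P4, MSB first):
  row 0 [0000]: (0 OR 0) -> 0
  row 1 [0001]: (1 OR 0) -> 1
  row 2 [0010]: (0 OR 0) -> 0
  row 3 [0011]: (1 OR 0) -> 1
  row 4 [0100]: (0 OR 1) -> 1
  row 5 [0101]: (1 OR 1) -> 1
  row 6 [0110]: (0 OR 1) -> 1
  row 7 [0111]: (1 OR 1) -> 1
  row 8 [1000]: (0 OR 0) -> 0
  row 9 [1001]: (1 OR 0) -> 1
  row 10 [1010]: (0 OR 0) -> 0
  row 11 [1011]: (1 OR 0) -> 1
  row 12 [1100]: (0 OR 1) -> 1
  row 13 [1101]: (1 OR 1) -> 1
  row 14 [1110]: (0 OR 1) -> 1
  row 15 [1111]: (1 OR 1) -> 1
Full result column, 4 rows per line (P1,P2 fixed per line; P3,P4 runs 00..11 left to right):
  rows 0-3 [P1,P2=00]: 0101  = hex 5
  rows 4-7 [P1,P2=01]: 1111  = hex F
  rows 8-11 [P1,P2=10]: 0101  = hex 5
  rows 12-15 [P1,P2=11]: 1111  = hex F
Output column (row 0 .. row 15) = 0101111101011111
Output column grouped in 4s = 0101 1111 0101 1111 = 0x5F5F
Convert to decimal digit by digit (value = value*16 + digit):
  5 -> 5
  5*16 + 15 (F) = 95
  95*16 + 5 = 1525
  1525*16 + 15 (F) = 24415
Decimal = 24415

24415


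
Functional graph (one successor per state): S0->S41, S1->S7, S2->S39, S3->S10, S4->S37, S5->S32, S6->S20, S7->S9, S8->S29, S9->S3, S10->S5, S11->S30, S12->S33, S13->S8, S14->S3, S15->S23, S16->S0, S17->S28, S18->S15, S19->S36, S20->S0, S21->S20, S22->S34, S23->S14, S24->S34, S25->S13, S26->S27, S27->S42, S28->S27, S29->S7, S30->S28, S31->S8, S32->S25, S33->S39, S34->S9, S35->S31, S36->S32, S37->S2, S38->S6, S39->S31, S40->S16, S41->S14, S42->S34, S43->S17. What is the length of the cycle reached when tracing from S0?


Trace from S0 until a state repeats:
  S0 -> S41 -> S14 -> S3 -> S10 -> S5 -> S32 -> S25 -> S13 -> S8 -> S29 -> S7 -> S9 -> S3
S3 first seen at step 3, revisited at step 13.
Cycle length = 13 - 3 = 10

10


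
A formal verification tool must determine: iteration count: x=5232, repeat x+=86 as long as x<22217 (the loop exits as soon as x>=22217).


Step 1: x goes from 5232 toward 22217 by 86; the body runs while x<22217, so iterations = ceil((bound-start)/step)
Step 2: Distance=16985
Step 3: ceil(16985/86)=198

198


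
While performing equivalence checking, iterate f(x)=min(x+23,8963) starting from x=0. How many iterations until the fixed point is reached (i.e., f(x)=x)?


Step 1: x=0, cap=8963, increment=23
Step 2: x grows by 23 each step until capped at 8963; fixed point is x=8963
Step 3: iterations = ceil(8963/23) = 390

390


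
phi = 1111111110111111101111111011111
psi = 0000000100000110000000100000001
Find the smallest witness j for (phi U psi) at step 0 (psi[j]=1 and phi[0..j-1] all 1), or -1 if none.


(phi U psi) at 0: need smallest j with psi[j]=1 and phi[i]=1 for all i in [0,j).
Scan from step 0:
  step 0: phi=1, psi=0 -> continue
  step 1: phi=1, psi=0 -> continue
  step 2: phi=1, psi=0 -> continue
  step 3: phi=1, psi=0 -> continue
  step 7: psi=1 and phi held for [0,7) -> witness found
Witness step = 7

7


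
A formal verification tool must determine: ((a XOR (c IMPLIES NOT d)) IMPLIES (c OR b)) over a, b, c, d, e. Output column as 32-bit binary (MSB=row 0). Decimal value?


Formula: ((a XOR (c IMPLIES NOT d)) IMPLIES (c OR b)) over a, b, c, d, e (32 rows)
Evaluate each row (bits = a,b,c,d,e, MSB first):
  row 0 [00000]: ((0 XOR (0 IMPLIES NOT 0)) IMPLIES (0 OR 0)) -> 0
  row 1 [00001]: ((0 XOR (0 IMPLIES NOT 0)) IMPLIES (0 OR 0)) -> 0
  row 2 [00010]: ((0 XOR (0 IMPLIES NOT 1)) IMPLIES (0 OR 0)) -> 0
  row 3 [00011]: ((0 XOR (0 IMPLIES NOT 1)) IMPLIES (0 OR 0)) -> 0
  row 4 [00100]: ((0 XOR (1 IMPLIES NOT 0)) IMPLIES (1 OR 0)) -> 1
  row 5 [00101]: ((0 XOR (1 IMPLIES NOT 0)) IMPLIES (1 OR 0)) -> 1
  row 6 [00110]: ((0 XOR (1 IMPLIES NOT 1)) IMPLIES (1 OR 0)) -> 1
  row 7 [00111]: ((0 XOR (1 IMPLIES NOT 1)) IMPLIES (1 OR 0)) -> 1
  row 8 [01000]: ((0 XOR (0 IMPLIES NOT 0)) IMPLIES (0 OR 1)) -> 1
  row 9 [01001]: ((0 XOR (0 IMPLIES NOT 0)) IMPLIES (0 OR 1)) -> 1
  row 10 [01010]: ((0 XOR (0 IMPLIES NOT 1)) IMPLIES (0 OR 1)) -> 1
  row 11 [01011]: ((0 XOR (0 IMPLIES NOT 1)) IMPLIES (0 OR 1)) -> 1
  row 12 [01100]: ((0 XOR (1 IMPLIES NOT 0)) IMPLIES (1 OR 1)) -> 1
  row 13 [01101]: ((0 XOR (1 IMPLIES NOT 0)) IMPLIES (1 OR 1)) -> 1
  row 14 [01110]: ((0 XOR (1 IMPLIES NOT 1)) IMPLIES (1 OR 1)) -> 1
  row 15 [01111]: ((0 XOR (1 IMPLIES NOT 1)) IMPLIES (1 OR 1)) -> 1
  row 16 [10000]: ((1 XOR (0 IMPLIES NOT 0)) IMPLIES (0 OR 0)) -> 1
  row 17 [10001]: ((1 XOR (0 IMPLIES NOT 0)) IMPLIES (0 OR 0)) -> 1
  row 18 [10010]: ((1 XOR (0 IMPLIES NOT 1)) IMPLIES (0 OR 0)) -> 1
  row 19 [10011]: ((1 XOR (0 IMPLIES NOT 1)) IMPLIES (0 OR 0)) -> 1
  row 20 [10100]: ((1 XOR (1 IMPLIES NOT 0)) IMPLIES (1 OR 0)) -> 1
  row 21 [10101]: ((1 XOR (1 IMPLIES NOT 0)) IMPLIES (1 OR 0)) -> 1
  row 22 [10110]: ((1 XOR (1 IMPLIES NOT 1)) IMPLIES (1 OR 0)) -> 1
  row 23 [10111]: ((1 XOR (1 IMPLIES NOT 1)) IMPLIES (1 OR 0)) -> 1
  row 24 [11000]: ((1 XOR (0 IMPLIES NOT 0)) IMPLIES (0 OR 1)) -> 1
  row 25 [11001]: ((1 XOR (0 IMPLIES NOT 0)) IMPLIES (0 OR 1)) -> 1
  row 26 [11010]: ((1 XOR (0 IMPLIES NOT 1)) IMPLIES (0 OR 1)) -> 1
  row 27 [11011]: ((1 XOR (0 IMPLIES NOT 1)) IMPLIES (0 OR 1)) -> 1
  row 28 [11100]: ((1 XOR (1 IMPLIES NOT 0)) IMPLIES (1 OR 1)) -> 1
  row 29 [11101]: ((1 XOR (1 IMPLIES NOT 0)) IMPLIES (1 OR 1)) -> 1
  row 30 [11110]: ((1 XOR (1 IMPLIES NOT 1)) IMPLIES (1 OR 1)) -> 1
  row 31 [11111]: ((1 XOR (1 IMPLIES NOT 1)) IMPLIES (1 OR 1)) -> 1
Full result column, 4 rows per line (a,b,c fixed per line; d,e runs 00..11 left to right):
  rows 0-3 [a,b,c=000]: 0000  = hex 0
  rows 4-7 [a,b,c=001]: 1111  = hex F
  rows 8-11 [a,b,c=010]: 1111  = hex F
  rows 12-15 [a,b,c=011]: 1111  = hex F
  rows 16-19 [a,b,c=100]: 1111  = hex F
  rows 20-23 [a,b,c=101]: 1111  = hex F
  rows 24-27 [a,b,c=110]: 1111  = hex F
  rows 28-31 [a,b,c=111]: 1111  = hex F
Output column (row 0 .. row 31) = 00001111111111111111111111111111
Output column grouped in 4s = 0000 1111 1111 1111 1111 1111 1111 1111 = 0x0FFFFFFF
Convert to decimal digit by digit (value = value*16 + digit):
  0 -> 0
  0*16 + 15 (F) = 15
  15*16 + 15 (F) = 255
  255*16 + 15 (F) = 4095
  4095*16 + 15 (F) = 65535
  65535*16 + 15 (F) = 1048575
  1048575*16 + 15 (F) = 16777215
  16777215*16 + 15 (F) = 268435455
Decimal = 268435455

268435455


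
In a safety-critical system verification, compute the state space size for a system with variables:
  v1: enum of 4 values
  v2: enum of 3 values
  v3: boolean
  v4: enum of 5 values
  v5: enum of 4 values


State space = product of domain sizes of all variables.
Domain sizes:
  v1 (enum of 4 values): 4
  v2 (enum of 3 values): 3
  v3 (boolean): 2
  v4 (enum of 5 values): 5
  v5 (enum of 4 values): 4
Product = 4 * 3 * 2 * 5 * 4 = 480

480


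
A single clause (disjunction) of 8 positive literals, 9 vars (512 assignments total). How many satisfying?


Step 1: Total=2^9=512
Step 2: Unsat when all 8 false: 2^1=2
Step 3: Sat=512-2=510

510


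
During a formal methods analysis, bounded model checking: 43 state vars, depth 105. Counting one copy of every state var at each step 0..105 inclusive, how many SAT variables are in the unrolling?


BMC unrolls to depth k, creating one copy of each state var for steps 0..k.
Step count = 105 + 1 = 106 (steps 0 through 105)
Vars per step = 43
Total = 43 * 106 = 4558

4558


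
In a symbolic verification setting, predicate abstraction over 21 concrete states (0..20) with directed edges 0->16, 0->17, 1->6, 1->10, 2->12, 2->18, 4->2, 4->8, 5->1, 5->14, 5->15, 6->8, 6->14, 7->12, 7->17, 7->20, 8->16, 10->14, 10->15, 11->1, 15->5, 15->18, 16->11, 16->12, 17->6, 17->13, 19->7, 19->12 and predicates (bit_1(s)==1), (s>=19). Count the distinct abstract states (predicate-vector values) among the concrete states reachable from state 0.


BFS from 0:
Concrete reachable: {0, 1, 5, 6, 8, 10, 11, 12, 13, 14, 15, 16, 17, 18}
Abstract via predicates (bit_1(s)==1), (s>=19):
  (0,0) <- {0, 1, 5, 8, 12, 13, 16, 17}
  (1,0) <- {6, 10, 11, 14, 15, 18}
Distinct abstract states = 2

2


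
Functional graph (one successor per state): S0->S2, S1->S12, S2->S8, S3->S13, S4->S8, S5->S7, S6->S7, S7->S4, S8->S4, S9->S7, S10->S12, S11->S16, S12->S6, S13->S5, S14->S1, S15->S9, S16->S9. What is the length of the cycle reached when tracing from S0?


Trace from S0 until a state repeats:
  S0 -> S2 -> S8 -> S4 -> S8
S8 first seen at step 2, revisited at step 4.
Cycle length = 4 - 2 = 2

2


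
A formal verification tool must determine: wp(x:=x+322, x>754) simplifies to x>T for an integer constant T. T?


Formula: wp(x:=E, P) = P[E/x] (substitute E for x in postcondition)
Step 1: Postcondition: x>754
Step 2: Substitute x+322 for x: x+322>754
Step 3: Solve for x: x > 754-322 = 432

432


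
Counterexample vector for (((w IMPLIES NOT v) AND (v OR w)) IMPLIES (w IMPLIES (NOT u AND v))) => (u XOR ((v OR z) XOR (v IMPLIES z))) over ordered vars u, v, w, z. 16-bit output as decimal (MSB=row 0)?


F1 = (((w IMPLIES NOT v) AND (v OR w)) IMPLIES (w IMPLIES (NOT u AND v)))
F2 = (u XOR ((v OR z) XOR (v IMPLIES z)))
Counterexample to F1=>F2 is where F1=1 and F2=0.
Evaluate each row (bits = u,v,w,z, MSB first):
  row 0 [0000]: F1=1 F2=1 -> F1&~F2 -> 0
  row 1 [0001]: F1=1 F2=0 -> F1&~F2 -> 1
  row 2 [0010]: F1=0 F2=1 -> F1&~F2 -> 0
  row 3 [0011]: F1=0 F2=0 -> F1&~F2 -> 0
  row 4 [0100]: F1=1 F2=1 -> F1&~F2 -> 0
  row 5 [0101]: F1=1 F2=0 -> F1&~F2 -> 1
  row 6 [0110]: F1=1 F2=1 -> F1&~F2 -> 0
  row 7 [0111]: F1=1 F2=0 -> F1&~F2 -> 1
  row 8 [1000]: F1=1 F2=0 -> F1&~F2 -> 1
  row 9 [1001]: F1=1 F2=1 -> F1&~F2 -> 0
  row 10 [1010]: F1=0 F2=0 -> F1&~F2 -> 0
  row 11 [1011]: F1=0 F2=1 -> F1&~F2 -> 0
  row 12 [1100]: F1=1 F2=0 -> F1&~F2 -> 1
  row 13 [1101]: F1=1 F2=1 -> F1&~F2 -> 0
  row 14 [1110]: F1=1 F2=0 -> F1&~F2 -> 1
  row 15 [1111]: F1=1 F2=1 -> F1&~F2 -> 0
Full result column, 4 rows per line (u,v fixed per line; w,z runs 00..11 left to right):
  rows 0-3 [u,v=00]: 0100  = hex 4
  rows 4-7 [u,v=01]: 0101  = hex 5
  rows 8-11 [u,v=10]: 1000  = hex 8
  rows 12-15 [u,v=11]: 1010  = hex A
Counterexample vector (row 0 .. row 15) = 0100010110001010
Output column grouped in 4s = 0100 0101 1000 1010 = 0x458A
Convert to decimal digit by digit (value = value*16 + digit):
  4 -> 4
  4*16 + 5 = 69
  69*16 + 8 = 1112
  1112*16 + 10 (A) = 17802
Decimal = 17802

17802


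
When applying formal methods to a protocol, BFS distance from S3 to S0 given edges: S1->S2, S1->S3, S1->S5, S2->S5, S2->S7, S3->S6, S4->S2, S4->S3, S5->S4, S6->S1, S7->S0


BFS layer-by-layer from S3:
  dist 0: {S3}
  dist 1: {S6}
  dist 2: {S1}
  dist 3: {S2, S5}
  dist 4: {S4, S7}
  dist 5: {S0}
  -> S0 reached at distance 5
Shortest path length = 5

5


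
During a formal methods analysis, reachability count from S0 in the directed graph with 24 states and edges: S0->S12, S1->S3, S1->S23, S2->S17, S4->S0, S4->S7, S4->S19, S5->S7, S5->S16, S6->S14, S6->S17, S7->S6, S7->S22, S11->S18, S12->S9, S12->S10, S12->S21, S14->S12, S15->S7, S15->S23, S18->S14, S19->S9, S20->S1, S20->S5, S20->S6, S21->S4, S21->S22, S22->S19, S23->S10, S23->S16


BFS from S0:
  layer 0: {S0}
  layer 1: {S12}
  layer 2: {S9, S10, S21}
  layer 3: {S4, S22}
  layer 4: {S7, S19}
  layer 5: {S6}
  layer 6: {S14, S17}
Reachable set: {S0, S4, S6, S7, S9, S10, S12, S14, S17, S19, S21, S22}
Count = 12

12


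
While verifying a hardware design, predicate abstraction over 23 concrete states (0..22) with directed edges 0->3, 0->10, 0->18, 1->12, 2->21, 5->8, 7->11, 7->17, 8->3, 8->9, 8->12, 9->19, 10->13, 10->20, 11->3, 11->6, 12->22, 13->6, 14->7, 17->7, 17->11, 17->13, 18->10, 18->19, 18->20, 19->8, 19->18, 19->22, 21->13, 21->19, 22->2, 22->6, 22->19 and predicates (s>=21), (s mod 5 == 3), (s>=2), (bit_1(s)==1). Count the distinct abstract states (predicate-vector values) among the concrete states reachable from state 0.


BFS from 0:
Concrete reachable: {0, 2, 3, 6, 8, 9, 10, 12, 13, 18, 19, 20, 21, 22}
Abstract via predicates (s>=21), (s mod 5 == 3), (s>=2), (bit_1(s)==1):
  (0,0,0,0) <- {0}
  (0,0,1,0) <- {9, 12, 20}
  (0,0,1,1) <- {2, 6, 10, 19}
  (0,1,1,0) <- {8, 13}
  (0,1,1,1) <- {3, 18}
  (1,0,1,0) <- {21}
  (1,0,1,1) <- {22}
Distinct abstract states = 7

7


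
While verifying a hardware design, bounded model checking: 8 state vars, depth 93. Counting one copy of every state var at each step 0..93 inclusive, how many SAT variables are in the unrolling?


BMC unrolls to depth k, creating one copy of each state var for steps 0..k.
Step count = 93 + 1 = 94 (steps 0 through 93)
Vars per step = 8
Total = 8 * 94 = 752

752


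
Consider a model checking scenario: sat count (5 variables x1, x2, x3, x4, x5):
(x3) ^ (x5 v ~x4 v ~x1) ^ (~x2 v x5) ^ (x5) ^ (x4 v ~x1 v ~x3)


CNF with 5 clauses over 5 vars (32 assignments).
An assignment satisfies CNF iff every clause has >=1 true literal.
Check each row (bits = x1,x2,x3,x4,x5; clause T/F shown):
  row 0 [00000]: clauses=FTTFT -> 0
  row 1 [00001]: clauses=FTTTT -> 0
  row 2 [00010]: clauses=FTTFT -> 0
  row 3 [00011]: clauses=FTTTT -> 0
  row 4 [00100]: clauses=TTTFT -> 0
  row 5 [00101]: clauses=TTTTT -> 1
  row 6 [00110]: clauses=TTTFT -> 0
  row 7 [00111]: clauses=TTTTT -> 1
  row 8 [01000]: clauses=FTFFT -> 0
  row 9 [01001]: clauses=FTTTT -> 0
  row 10 [01010]: clauses=FTFFT -> 0
  row 11 [01011]: clauses=FTTTT -> 0
  row 12 [01100]: clauses=TTFFT -> 0
  row 13 [01101]: clauses=TTTTT -> 1
  row 14 [01110]: clauses=TTFFT -> 0
  row 15 [01111]: clauses=TTTTT -> 1
  row 16 [10000]: clauses=FTTFT -> 0
  row 17 [10001]: clauses=FTTTT -> 0
  row 18 [10010]: clauses=FFTFT -> 0
  row 19 [10011]: clauses=FTTTT -> 0
  row 20 [10100]: clauses=TTTFF -> 0
  row 21 [10101]: clauses=TTTTF -> 0
  row 22 [10110]: clauses=TFTFT -> 0
  row 23 [10111]: clauses=TTTTT -> 1
  row 24 [11000]: clauses=FTFFT -> 0
  row 25 [11001]: clauses=FTTTT -> 0
  row 26 [11010]: clauses=FFFFT -> 0
  row 27 [11011]: clauses=FTTTT -> 0
  row 28 [11100]: clauses=TTFFF -> 0
  row 29 [11101]: clauses=TTTTF -> 0
  row 30 [11110]: clauses=TFFFT -> 0
  row 31 [11111]: clauses=TTTTT -> 1
Full result column, 8 rows per line (x1,x2 fixed per line; x3,x4,x5 runs 000..111 left to right):
  rows 0-7 [x1,x2=00]: 00000101  (ones: 2)
  rows 8-15 [x1,x2=01]: 00000101  (ones: 2)
  rows 16-23 [x1,x2=10]: 00000001  (ones: 1)
  rows 24-31 [x1,x2=11]: 00000001  (ones: 1)
Satisfying assignments = 2+2+1+1 = 6

6


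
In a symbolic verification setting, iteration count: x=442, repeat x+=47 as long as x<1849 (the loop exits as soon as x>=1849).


Step 1: x goes from 442 toward 1849 by 47; the body runs while x<1849, so iterations = ceil((bound-start)/step)
Step 2: Distance=1407
Step 3: ceil(1407/47)=30

30


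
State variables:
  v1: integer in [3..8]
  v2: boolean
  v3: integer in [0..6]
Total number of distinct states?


State space = product of domain sizes of all variables.
Domain sizes:
  v1 (integer in [3..8]): 6
  v2 (boolean): 2
  v3 (integer in [0..6]): 7
Product = 6 * 2 * 7 = 84

84


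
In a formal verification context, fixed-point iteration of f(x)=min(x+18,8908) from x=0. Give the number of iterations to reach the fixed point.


Step 1: x=0, cap=8908, increment=18
Step 2: x grows by 18 each step until capped at 8908; fixed point is x=8908
Step 3: iterations = ceil(8908/18) = 495

495


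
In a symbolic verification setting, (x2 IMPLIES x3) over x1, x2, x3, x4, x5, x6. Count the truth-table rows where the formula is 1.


Formula: (x2 IMPLIES x3) over 6 vars (64 rows)
Evaluate each row (x1, x2, x3, x4, x5, x6 as bits, MSB first):
  row 0 [000000]: (0 IMPLIES 0) -> 1
  row 1 [000001]: (0 IMPLIES 0) -> 1
  row 2 [000010]: (0 IMPLIES 0) -> 1
  row 3 [000011]: (0 IMPLIES 0) -> 1
  row 4 [000100]: (0 IMPLIES 0) -> 1
  (every remaining row is evaluated the same way; all 64 results are listed next)
Full result column, 8 rows per line (x1,x2,x3 fixed per line; x4,x5,x6 runs 000..111 left to right):
  rows 0-7 [x1,x2,x3=000]: 11111111  (ones: 8)
  rows 8-15 [x1,x2,x3=001]: 11111111  (ones: 8)
  rows 16-23 [x1,x2,x3=010]: 00000000  (ones: 0)
  rows 24-31 [x1,x2,x3=011]: 11111111  (ones: 8)
  rows 32-39 [x1,x2,x3=100]: 11111111  (ones: 8)
  rows 40-47 [x1,x2,x3=101]: 11111111  (ones: 8)
  rows 48-55 [x1,x2,x3=110]: 00000000  (ones: 0)
  rows 56-63 [x1,x2,x3=111]: 11111111  (ones: 8)
Count of 1-rows = 8+8+0+8+8+8+0+8 = 48

48


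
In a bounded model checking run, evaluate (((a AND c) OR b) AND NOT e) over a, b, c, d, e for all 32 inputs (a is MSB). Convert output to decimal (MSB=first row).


Formula: (((a AND c) OR b) AND NOT e) over a, b, c, d, e (32 rows)
Evaluate each row (bits = a,b,c,d,e, MSB first):
  row 0 [00000]: (((0 AND 0) OR 0) AND NOT 0) -> 0
  row 1 [00001]: (((0 AND 0) OR 0) AND NOT 1) -> 0
  row 2 [00010]: (((0 AND 0) OR 0) AND NOT 0) -> 0
  row 3 [00011]: (((0 AND 0) OR 0) AND NOT 1) -> 0
  row 4 [00100]: (((0 AND 1) OR 0) AND NOT 0) -> 0
  row 5 [00101]: (((0 AND 1) OR 0) AND NOT 1) -> 0
  row 6 [00110]: (((0 AND 1) OR 0) AND NOT 0) -> 0
  row 7 [00111]: (((0 AND 1) OR 0) AND NOT 1) -> 0
  row 8 [01000]: (((0 AND 0) OR 1) AND NOT 0) -> 1
  row 9 [01001]: (((0 AND 0) OR 1) AND NOT 1) -> 0
  row 10 [01010]: (((0 AND 0) OR 1) AND NOT 0) -> 1
  row 11 [01011]: (((0 AND 0) OR 1) AND NOT 1) -> 0
  row 12 [01100]: (((0 AND 1) OR 1) AND NOT 0) -> 1
  row 13 [01101]: (((0 AND 1) OR 1) AND NOT 1) -> 0
  row 14 [01110]: (((0 AND 1) OR 1) AND NOT 0) -> 1
  row 15 [01111]: (((0 AND 1) OR 1) AND NOT 1) -> 0
  row 16 [10000]: (((1 AND 0) OR 0) AND NOT 0) -> 0
  row 17 [10001]: (((1 AND 0) OR 0) AND NOT 1) -> 0
  row 18 [10010]: (((1 AND 0) OR 0) AND NOT 0) -> 0
  row 19 [10011]: (((1 AND 0) OR 0) AND NOT 1) -> 0
  row 20 [10100]: (((1 AND 1) OR 0) AND NOT 0) -> 1
  row 21 [10101]: (((1 AND 1) OR 0) AND NOT 1) -> 0
  row 22 [10110]: (((1 AND 1) OR 0) AND NOT 0) -> 1
  row 23 [10111]: (((1 AND 1) OR 0) AND NOT 1) -> 0
  row 24 [11000]: (((1 AND 0) OR 1) AND NOT 0) -> 1
  row 25 [11001]: (((1 AND 0) OR 1) AND NOT 1) -> 0
  row 26 [11010]: (((1 AND 0) OR 1) AND NOT 0) -> 1
  row 27 [11011]: (((1 AND 0) OR 1) AND NOT 1) -> 0
  row 28 [11100]: (((1 AND 1) OR 1) AND NOT 0) -> 1
  row 29 [11101]: (((1 AND 1) OR 1) AND NOT 1) -> 0
  row 30 [11110]: (((1 AND 1) OR 1) AND NOT 0) -> 1
  row 31 [11111]: (((1 AND 1) OR 1) AND NOT 1) -> 0
Full result column, 4 rows per line (a,b,c fixed per line; d,e runs 00..11 left to right):
  rows 0-3 [a,b,c=000]: 0000  = hex 0
  rows 4-7 [a,b,c=001]: 0000  = hex 0
  rows 8-11 [a,b,c=010]: 1010  = hex A
  rows 12-15 [a,b,c=011]: 1010  = hex A
  rows 16-19 [a,b,c=100]: 0000  = hex 0
  rows 20-23 [a,b,c=101]: 1010  = hex A
  rows 24-27 [a,b,c=110]: 1010  = hex A
  rows 28-31 [a,b,c=111]: 1010  = hex A
Output column (row 0 .. row 31) = 00000000101010100000101010101010
Output column grouped in 4s = 0000 0000 1010 1010 0000 1010 1010 1010 = 0x00AA0AAA
Convert to decimal digit by digit (value = value*16 + digit):
  0 -> 0
  0*16 + 0 = 0
  0*16 + 10 (A) = 10
  10*16 + 10 (A) = 170
  170*16 + 0 = 2720
  2720*16 + 10 (A) = 43530
  43530*16 + 10 (A) = 696490
  696490*16 + 10 (A) = 11143850
Decimal = 11143850

11143850


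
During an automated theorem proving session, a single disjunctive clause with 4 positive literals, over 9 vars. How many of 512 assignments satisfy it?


Step 1: Total=2^9=512
Step 2: Unsat when all 4 false: 2^5=32
Step 3: Sat=512-32=480

480


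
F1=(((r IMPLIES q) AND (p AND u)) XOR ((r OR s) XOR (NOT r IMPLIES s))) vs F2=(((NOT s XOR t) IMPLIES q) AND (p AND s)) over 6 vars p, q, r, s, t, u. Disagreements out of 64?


F1 = (((r IMPLIES q) AND (p AND u)) XOR ((r OR s) XOR (NOT r IMPLIES s)))
F2 = (((NOT s XOR t) IMPLIES q) AND (p AND s))
Evaluate both on each of 64 rows (bits = p,q,r,s,t,u):
  row 0 [000000]: F1=0 F2=0 -> 0
  row 1 [000001]: F1=0 F2=0 -> 0
  row 2 [000010]: F1=0 F2=0 -> 0
  row 3 [000011]: F1=0 F2=0 -> 0
  row 4 [000100]: F1=0 F2=0 -> 0
  (every remaining row is evaluated the same way; all 64 results are listed next)
Full result column, 8 rows per line (p,q,r fixed per line; s,t,u runs 000..111 left to right):
  rows 0-7 [p,q,r=000]: 00000000  (ones: 0)
  rows 8-15 [p,q,r=001]: 00000000  (ones: 0)
  rows 16-23 [p,q,r=010]: 00000000  (ones: 0)
  rows 24-31 [p,q,r=011]: 00000000  (ones: 0)
  rows 32-39 [p,q,r=100]: 01011001  (ones: 4)
  rows 40-47 [p,q,r=101]: 00001100  (ones: 2)
  rows 48-55 [p,q,r=110]: 01011010  (ones: 4)
  rows 56-63 [p,q,r=111]: 01011010  (ones: 4)
Disagreements = 0+0+0+0+4+2+4+4 = 14

14


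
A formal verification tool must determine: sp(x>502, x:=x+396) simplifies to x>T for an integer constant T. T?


Formula: sp(P, x:=E) = exists old_x. (x = E[old_x/x]) AND P[old_x/x] (old_x is the value of x before the assignment; eliminate old_x by solving x = E[old_x/x] for old_x)
Step 1: Precondition P: x>502, i.e. old_x > 502
Step 2: Assignment gives x = old_x + 396, so old_x = x - 396
Step 3: Substitute into P: x - 396 > 502
Step 4: Simplify: x > 502+396 = 898

898


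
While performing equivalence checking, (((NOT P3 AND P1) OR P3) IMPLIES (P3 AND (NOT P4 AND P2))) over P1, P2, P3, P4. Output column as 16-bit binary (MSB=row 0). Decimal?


Formula: (((NOT P3 AND P1) OR P3) IMPLIES (P3 AND (NOT P4 AND P2))) over P1, P2, P3, P4 (16 rows)
Evaluate each row (bits = P1,P2,P3,P4, MSB first):
  row 0 [0000]: (((NOT 0 AND 0) OR 0) IMPLIES (0 AND (NOT 0 AND 0))) -> 1
  row 1 [0001]: (((NOT 0 AND 0) OR 0) IMPLIES (0 AND (NOT 1 AND 0))) -> 1
  row 2 [0010]: (((NOT 1 AND 0) OR 1) IMPLIES (1 AND (NOT 0 AND 0))) -> 0
  row 3 [0011]: (((NOT 1 AND 0) OR 1) IMPLIES (1 AND (NOT 1 AND 0))) -> 0
  row 4 [0100]: (((NOT 0 AND 0) OR 0) IMPLIES (0 AND (NOT 0 AND 1))) -> 1
  row 5 [0101]: (((NOT 0 AND 0) OR 0) IMPLIES (0 AND (NOT 1 AND 1))) -> 1
  row 6 [0110]: (((NOT 1 AND 0) OR 1) IMPLIES (1 AND (NOT 0 AND 1))) -> 1
  row 7 [0111]: (((NOT 1 AND 0) OR 1) IMPLIES (1 AND (NOT 1 AND 1))) -> 0
  row 8 [1000]: (((NOT 0 AND 1) OR 0) IMPLIES (0 AND (NOT 0 AND 0))) -> 0
  row 9 [1001]: (((NOT 0 AND 1) OR 0) IMPLIES (0 AND (NOT 1 AND 0))) -> 0
  row 10 [1010]: (((NOT 1 AND 1) OR 1) IMPLIES (1 AND (NOT 0 AND 0))) -> 0
  row 11 [1011]: (((NOT 1 AND 1) OR 1) IMPLIES (1 AND (NOT 1 AND 0))) -> 0
  row 12 [1100]: (((NOT 0 AND 1) OR 0) IMPLIES (0 AND (NOT 0 AND 1))) -> 0
  row 13 [1101]: (((NOT 0 AND 1) OR 0) IMPLIES (0 AND (NOT 1 AND 1))) -> 0
  row 14 [1110]: (((NOT 1 AND 1) OR 1) IMPLIES (1 AND (NOT 0 AND 1))) -> 1
  row 15 [1111]: (((NOT 1 AND 1) OR 1) IMPLIES (1 AND (NOT 1 AND 1))) -> 0
Full result column, 4 rows per line (P1,P2 fixed per line; P3,P4 runs 00..11 left to right):
  rows 0-3 [P1,P2=00]: 1100  = hex C
  rows 4-7 [P1,P2=01]: 1110  = hex E
  rows 8-11 [P1,P2=10]: 0000  = hex 0
  rows 12-15 [P1,P2=11]: 0010  = hex 2
Output column (row 0 .. row 15) = 1100111000000010
Output column grouped in 4s = 1100 1110 0000 0010 = 0xCE02
Convert to decimal digit by digit (value = value*16 + digit):
  C -> 12
  12*16 + 14 (E) = 206
  206*16 + 0 = 3296
  3296*16 + 2 = 52738
Decimal = 52738

52738


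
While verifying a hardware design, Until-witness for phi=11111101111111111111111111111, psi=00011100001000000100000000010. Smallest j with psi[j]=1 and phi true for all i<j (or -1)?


(phi U psi) at 0: need smallest j with psi[j]=1 and phi[i]=1 for all i in [0,j).
Scan from step 0:
  step 0: phi=1, psi=0 -> continue
  step 1: phi=1, psi=0 -> continue
  step 2: phi=1, psi=0 -> continue
  step 3: psi=1 and phi held for [0,3) -> witness found
Witness step = 3

3


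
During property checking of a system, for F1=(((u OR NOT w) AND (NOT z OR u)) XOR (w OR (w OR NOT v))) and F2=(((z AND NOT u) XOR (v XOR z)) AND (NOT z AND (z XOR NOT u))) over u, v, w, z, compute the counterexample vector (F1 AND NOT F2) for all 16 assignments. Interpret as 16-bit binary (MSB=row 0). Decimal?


F1 = (((u OR NOT w) AND (NOT z OR u)) XOR (w OR (w OR NOT v)))
F2 = (((z AND NOT u) XOR (v XOR z)) AND (NOT z AND (z XOR NOT u)))
Counterexample to F1=>F2 is where F1=1 and F2=0.
Evaluate each row (bits = u,v,w,z, MSB first):
  row 0 [0000]: F1=0 F2=0 -> F1&~F2 -> 0
  row 1 [0001]: F1=1 F2=0 -> F1&~F2 -> 1
  row 2 [0010]: F1=1 F2=0 -> F1&~F2 -> 1
  row 3 [0011]: F1=1 F2=0 -> F1&~F2 -> 1
  row 4 [0100]: F1=1 F2=1 -> F1&~F2 -> 0
  row 5 [0101]: F1=0 F2=0 -> F1&~F2 -> 0
  row 6 [0110]: F1=1 F2=1 -> F1&~F2 -> 0
  row 7 [0111]: F1=1 F2=0 -> F1&~F2 -> 1
  row 8 [1000]: F1=0 F2=0 -> F1&~F2 -> 0
  row 9 [1001]: F1=0 F2=0 -> F1&~F2 -> 0
  row 10 [1010]: F1=0 F2=0 -> F1&~F2 -> 0
  row 11 [1011]: F1=0 F2=0 -> F1&~F2 -> 0
  row 12 [1100]: F1=1 F2=0 -> F1&~F2 -> 1
  row 13 [1101]: F1=1 F2=0 -> F1&~F2 -> 1
  row 14 [1110]: F1=0 F2=0 -> F1&~F2 -> 0
  row 15 [1111]: F1=0 F2=0 -> F1&~F2 -> 0
Full result column, 4 rows per line (u,v fixed per line; w,z runs 00..11 left to right):
  rows 0-3 [u,v=00]: 0111  = hex 7
  rows 4-7 [u,v=01]: 0001  = hex 1
  rows 8-11 [u,v=10]: 0000  = hex 0
  rows 12-15 [u,v=11]: 1100  = hex C
Counterexample vector (row 0 .. row 15) = 0111000100001100
Output column grouped in 4s = 0111 0001 0000 1100 = 0x710C
Convert to decimal digit by digit (value = value*16 + digit):
  7 -> 7
  7*16 + 1 = 113
  113*16 + 0 = 1808
  1808*16 + 12 (C) = 28940
Decimal = 28940

28940


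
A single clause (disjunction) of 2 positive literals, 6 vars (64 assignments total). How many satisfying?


Step 1: Total=2^6=64
Step 2: Unsat when all 2 false: 2^4=16
Step 3: Sat=64-16=48

48


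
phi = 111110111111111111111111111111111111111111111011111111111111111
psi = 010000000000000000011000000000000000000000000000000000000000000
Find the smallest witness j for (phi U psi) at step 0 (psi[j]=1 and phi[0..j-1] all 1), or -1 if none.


(phi U psi) at 0: need smallest j with psi[j]=1 and phi[i]=1 for all i in [0,j).
Scan from step 0:
  step 0: phi=1, psi=0 -> continue
  step 1: psi=1 and phi held for [0,1) -> witness found
Witness step = 1

1


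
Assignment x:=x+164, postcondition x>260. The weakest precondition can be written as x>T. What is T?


Formula: wp(x:=E, P) = P[E/x] (substitute E for x in postcondition)
Step 1: Postcondition: x>260
Step 2: Substitute x+164 for x: x+164>260
Step 3: Solve for x: x > 260-164 = 96

96


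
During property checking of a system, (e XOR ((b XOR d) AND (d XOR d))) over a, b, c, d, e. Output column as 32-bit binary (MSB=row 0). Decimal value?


Formula: (e XOR ((b XOR d) AND (d XOR d))) over a, b, c, d, e (32 rows)
Evaluate each row (bits = a,b,c,d,e, MSB first):
  row 0 [00000]: (0 XOR ((0 XOR 0) AND (0 XOR 0))) -> 0
  row 1 [00001]: (1 XOR ((0 XOR 0) AND (0 XOR 0))) -> 1
  row 2 [00010]: (0 XOR ((0 XOR 1) AND (1 XOR 1))) -> 0
  row 3 [00011]: (1 XOR ((0 XOR 1) AND (1 XOR 1))) -> 1
  row 4 [00100]: (0 XOR ((0 XOR 0) AND (0 XOR 0))) -> 0
  row 5 [00101]: (1 XOR ((0 XOR 0) AND (0 XOR 0))) -> 1
  row 6 [00110]: (0 XOR ((0 XOR 1) AND (1 XOR 1))) -> 0
  row 7 [00111]: (1 XOR ((0 XOR 1) AND (1 XOR 1))) -> 1
  row 8 [01000]: (0 XOR ((1 XOR 0) AND (0 XOR 0))) -> 0
  row 9 [01001]: (1 XOR ((1 XOR 0) AND (0 XOR 0))) -> 1
  row 10 [01010]: (0 XOR ((1 XOR 1) AND (1 XOR 1))) -> 0
  row 11 [01011]: (1 XOR ((1 XOR 1) AND (1 XOR 1))) -> 1
  row 12 [01100]: (0 XOR ((1 XOR 0) AND (0 XOR 0))) -> 0
  row 13 [01101]: (1 XOR ((1 XOR 0) AND (0 XOR 0))) -> 1
  row 14 [01110]: (0 XOR ((1 XOR 1) AND (1 XOR 1))) -> 0
  row 15 [01111]: (1 XOR ((1 XOR 1) AND (1 XOR 1))) -> 1
  row 16 [10000]: (0 XOR ((0 XOR 0) AND (0 XOR 0))) -> 0
  row 17 [10001]: (1 XOR ((0 XOR 0) AND (0 XOR 0))) -> 1
  row 18 [10010]: (0 XOR ((0 XOR 1) AND (1 XOR 1))) -> 0
  row 19 [10011]: (1 XOR ((0 XOR 1) AND (1 XOR 1))) -> 1
  row 20 [10100]: (0 XOR ((0 XOR 0) AND (0 XOR 0))) -> 0
  row 21 [10101]: (1 XOR ((0 XOR 0) AND (0 XOR 0))) -> 1
  row 22 [10110]: (0 XOR ((0 XOR 1) AND (1 XOR 1))) -> 0
  row 23 [10111]: (1 XOR ((0 XOR 1) AND (1 XOR 1))) -> 1
  row 24 [11000]: (0 XOR ((1 XOR 0) AND (0 XOR 0))) -> 0
  row 25 [11001]: (1 XOR ((1 XOR 0) AND (0 XOR 0))) -> 1
  row 26 [11010]: (0 XOR ((1 XOR 1) AND (1 XOR 1))) -> 0
  row 27 [11011]: (1 XOR ((1 XOR 1) AND (1 XOR 1))) -> 1
  row 28 [11100]: (0 XOR ((1 XOR 0) AND (0 XOR 0))) -> 0
  row 29 [11101]: (1 XOR ((1 XOR 0) AND (0 XOR 0))) -> 1
  row 30 [11110]: (0 XOR ((1 XOR 1) AND (1 XOR 1))) -> 0
  row 31 [11111]: (1 XOR ((1 XOR 1) AND (1 XOR 1))) -> 1
Full result column, 4 rows per line (a,b,c fixed per line; d,e runs 00..11 left to right):
  rows 0-3 [a,b,c=000]: 0101  = hex 5
  rows 4-7 [a,b,c=001]: 0101  = hex 5
  rows 8-11 [a,b,c=010]: 0101  = hex 5
  rows 12-15 [a,b,c=011]: 0101  = hex 5
  rows 16-19 [a,b,c=100]: 0101  = hex 5
  rows 20-23 [a,b,c=101]: 0101  = hex 5
  rows 24-27 [a,b,c=110]: 0101  = hex 5
  rows 28-31 [a,b,c=111]: 0101  = hex 5
Output column (row 0 .. row 31) = 01010101010101010101010101010101
Output column grouped in 4s = 0101 0101 0101 0101 0101 0101 0101 0101 = 0x55555555
Convert to decimal digit by digit (value = value*16 + digit):
  5 -> 5
  5*16 + 5 = 85
  85*16 + 5 = 1365
  1365*16 + 5 = 21845
  21845*16 + 5 = 349525
  349525*16 + 5 = 5592405
  5592405*16 + 5 = 89478485
  89478485*16 + 5 = 1431655765
Decimal = 1431655765

1431655765


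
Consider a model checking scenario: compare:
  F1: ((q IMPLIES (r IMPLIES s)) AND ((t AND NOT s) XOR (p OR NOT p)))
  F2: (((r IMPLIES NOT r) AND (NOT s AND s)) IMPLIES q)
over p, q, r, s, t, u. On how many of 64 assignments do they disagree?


F1 = ((q IMPLIES (r IMPLIES s)) AND ((t AND NOT s) XOR (p OR NOT p)))
F2 = (((r IMPLIES NOT r) AND (NOT s AND s)) IMPLIES q)
Evaluate both on each of 64 rows (bits = p,q,r,s,t,u):
  row 0 [000000]: F1=1 F2=1 -> 0
  row 1 [000001]: F1=1 F2=1 -> 0
  row 2 [000010]: F1=0 F2=1 (differ) -> 1
  row 3 [000011]: F1=0 F2=1 (differ) -> 1
  row 4 [000100]: F1=1 F2=1 -> 0
  (every remaining row is evaluated the same way; all 64 results are listed next)
Full result column, 8 rows per line (p,q,r fixed per line; s,t,u runs 000..111 left to right):
  rows 0-7 [p,q,r=000]: 00110000  (ones: 2)
  rows 8-15 [p,q,r=001]: 00110000  (ones: 2)
  rows 16-23 [p,q,r=010]: 00110000  (ones: 2)
  rows 24-31 [p,q,r=011]: 11110000  (ones: 4)
  rows 32-39 [p,q,r=100]: 00110000  (ones: 2)
  rows 40-47 [p,q,r=101]: 00110000  (ones: 2)
  rows 48-55 [p,q,r=110]: 00110000  (ones: 2)
  rows 56-63 [p,q,r=111]: 11110000  (ones: 4)
Disagreements = 2+2+2+4+2+2+2+4 = 20

20


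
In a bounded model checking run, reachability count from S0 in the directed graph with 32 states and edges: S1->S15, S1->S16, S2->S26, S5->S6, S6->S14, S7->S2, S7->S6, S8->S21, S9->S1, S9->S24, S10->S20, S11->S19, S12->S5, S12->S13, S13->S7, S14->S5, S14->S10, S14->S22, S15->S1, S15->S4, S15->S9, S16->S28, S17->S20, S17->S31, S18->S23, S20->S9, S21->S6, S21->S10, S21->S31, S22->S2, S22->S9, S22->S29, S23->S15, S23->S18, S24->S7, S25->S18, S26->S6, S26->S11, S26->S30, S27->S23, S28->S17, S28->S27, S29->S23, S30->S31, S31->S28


BFS from S0:
  layer 0: {S0}
Reachable set: {S0}
Count = 1

1


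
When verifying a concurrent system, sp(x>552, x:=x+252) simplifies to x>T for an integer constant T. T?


Formula: sp(P, x:=E) = exists old_x. (x = E[old_x/x]) AND P[old_x/x] (old_x is the value of x before the assignment; eliminate old_x by solving x = E[old_x/x] for old_x)
Step 1: Precondition P: x>552, i.e. old_x > 552
Step 2: Assignment gives x = old_x + 252, so old_x = x - 252
Step 3: Substitute into P: x - 252 > 552
Step 4: Simplify: x > 552+252 = 804

804


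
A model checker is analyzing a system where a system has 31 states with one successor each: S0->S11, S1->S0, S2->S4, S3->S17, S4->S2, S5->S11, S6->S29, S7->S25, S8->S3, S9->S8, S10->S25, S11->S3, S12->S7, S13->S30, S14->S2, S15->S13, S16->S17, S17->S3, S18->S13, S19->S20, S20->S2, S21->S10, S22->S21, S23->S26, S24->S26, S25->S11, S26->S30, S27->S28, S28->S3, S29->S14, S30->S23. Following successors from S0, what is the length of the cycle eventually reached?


Trace from S0 until a state repeats:
  S0 -> S11 -> S3 -> S17 -> S3
S3 first seen at step 2, revisited at step 4.
Cycle length = 4 - 2 = 2

2


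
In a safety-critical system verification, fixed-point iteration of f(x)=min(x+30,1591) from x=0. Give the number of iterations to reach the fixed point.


Step 1: x=0, cap=1591, increment=30
Step 2: x grows by 30 each step until capped at 1591; fixed point is x=1591
Step 3: iterations = ceil(1591/30) = 54

54


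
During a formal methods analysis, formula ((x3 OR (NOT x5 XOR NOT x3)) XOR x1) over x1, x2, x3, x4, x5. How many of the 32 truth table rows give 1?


Formula: ((x3 OR (NOT x5 XOR NOT x3)) XOR x1) over 5 vars (32 rows)
Evaluate each row (x1, x2, x3, x4, x5 as bits, MSB first):
  row 0 [00000]: ((0 OR (NOT 0 XOR NOT 0)) XOR 0) -> 0
  row 1 [00001]: ((0 OR (NOT 1 XOR NOT 0)) XOR 0) -> 1
  row 2 [00010]: ((0 OR (NOT 0 XOR NOT 0)) XOR 0) -> 0
  row 3 [00011]: ((0 OR (NOT 1 XOR NOT 0)) XOR 0) -> 1
  row 4 [00100]: ((1 OR (NOT 0 XOR NOT 1)) XOR 0) -> 1
  row 5 [00101]: ((1 OR (NOT 1 XOR NOT 1)) XOR 0) -> 1
  row 6 [00110]: ((1 OR (NOT 0 XOR NOT 1)) XOR 0) -> 1
  row 7 [00111]: ((1 OR (NOT 1 XOR NOT 1)) XOR 0) -> 1
  row 8 [01000]: ((0 OR (NOT 0 XOR NOT 0)) XOR 0) -> 0
  row 9 [01001]: ((0 OR (NOT 1 XOR NOT 0)) XOR 0) -> 1
  row 10 [01010]: ((0 OR (NOT 0 XOR NOT 0)) XOR 0) -> 0
  row 11 [01011]: ((0 OR (NOT 1 XOR NOT 0)) XOR 0) -> 1
  row 12 [01100]: ((1 OR (NOT 0 XOR NOT 1)) XOR 0) -> 1
  row 13 [01101]: ((1 OR (NOT 1 XOR NOT 1)) XOR 0) -> 1
  row 14 [01110]: ((1 OR (NOT 0 XOR NOT 1)) XOR 0) -> 1
  row 15 [01111]: ((1 OR (NOT 1 XOR NOT 1)) XOR 0) -> 1
  row 16 [10000]: ((0 OR (NOT 0 XOR NOT 0)) XOR 1) -> 1
  row 17 [10001]: ((0 OR (NOT 1 XOR NOT 0)) XOR 1) -> 0
  row 18 [10010]: ((0 OR (NOT 0 XOR NOT 0)) XOR 1) -> 1
  row 19 [10011]: ((0 OR (NOT 1 XOR NOT 0)) XOR 1) -> 0
  row 20 [10100]: ((1 OR (NOT 0 XOR NOT 1)) XOR 1) -> 0
  row 21 [10101]: ((1 OR (NOT 1 XOR NOT 1)) XOR 1) -> 0
  row 22 [10110]: ((1 OR (NOT 0 XOR NOT 1)) XOR 1) -> 0
  row 23 [10111]: ((1 OR (NOT 1 XOR NOT 1)) XOR 1) -> 0
  row 24 [11000]: ((0 OR (NOT 0 XOR NOT 0)) XOR 1) -> 1
  row 25 [11001]: ((0 OR (NOT 1 XOR NOT 0)) XOR 1) -> 0
  row 26 [11010]: ((0 OR (NOT 0 XOR NOT 0)) XOR 1) -> 1
  row 27 [11011]: ((0 OR (NOT 1 XOR NOT 0)) XOR 1) -> 0
  row 28 [11100]: ((1 OR (NOT 0 XOR NOT 1)) XOR 1) -> 0
  row 29 [11101]: ((1 OR (NOT 1 XOR NOT 1)) XOR 1) -> 0
  row 30 [11110]: ((1 OR (NOT 0 XOR NOT 1)) XOR 1) -> 0
  row 31 [11111]: ((1 OR (NOT 1 XOR NOT 1)) XOR 1) -> 0
Full result column, 8 rows per line (x1,x2 fixed per line; x3,x4,x5 runs 000..111 left to right):
  rows 0-7 [x1,x2=00]: 01011111  (ones: 6)
  rows 8-15 [x1,x2=01]: 01011111  (ones: 6)
  rows 16-23 [x1,x2=10]: 10100000  (ones: 2)
  rows 24-31 [x1,x2=11]: 10100000  (ones: 2)
Count of 1-rows = 6+6+2+2 = 16

16


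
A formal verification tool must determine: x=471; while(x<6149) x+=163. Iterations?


Step 1: x goes from 471 toward 6149 by 163; the body runs while x<6149, so iterations = ceil((bound-start)/step)
Step 2: Distance=5678
Step 3: ceil(5678/163)=35

35


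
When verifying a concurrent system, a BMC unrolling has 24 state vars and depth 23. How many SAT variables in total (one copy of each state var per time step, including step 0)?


BMC unrolls to depth k, creating one copy of each state var for steps 0..k.
Step count = 23 + 1 = 24 (steps 0 through 23)
Vars per step = 24
Total = 24 * 24 = 576

576


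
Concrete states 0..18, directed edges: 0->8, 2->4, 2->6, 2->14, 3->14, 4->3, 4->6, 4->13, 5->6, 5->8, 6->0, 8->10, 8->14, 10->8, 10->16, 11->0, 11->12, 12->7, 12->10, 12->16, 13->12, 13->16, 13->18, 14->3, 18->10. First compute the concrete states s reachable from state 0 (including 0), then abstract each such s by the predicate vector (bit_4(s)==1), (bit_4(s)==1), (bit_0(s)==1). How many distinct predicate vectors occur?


BFS from 0:
Concrete reachable: {0, 3, 8, 10, 14, 16}
Abstract via predicates (bit_4(s)==1), (bit_4(s)==1), (bit_0(s)==1):
  (0,0,0) <- {0, 8, 10, 14}
  (0,0,1) <- {3}
  (1,1,0) <- {16}
Distinct abstract states = 3

3


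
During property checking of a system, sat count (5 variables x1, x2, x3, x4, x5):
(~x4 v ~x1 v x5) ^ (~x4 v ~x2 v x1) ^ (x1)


CNF with 3 clauses over 5 vars (32 assignments).
An assignment satisfies CNF iff every clause has >=1 true literal.
Check each row (bits = x1,x2,x3,x4,x5; clause T/F shown):
  row 0 [00000]: clauses=TTF -> 0
  row 1 [00001]: clauses=TTF -> 0
  row 2 [00010]: clauses=TTF -> 0
  row 3 [00011]: clauses=TTF -> 0
  row 4 [00100]: clauses=TTF -> 0
  row 5 [00101]: clauses=TTF -> 0
  row 6 [00110]: clauses=TTF -> 0
  row 7 [00111]: clauses=TTF -> 0
  row 8 [01000]: clauses=TTF -> 0
  row 9 [01001]: clauses=TTF -> 0
  row 10 [01010]: clauses=TFF -> 0
  row 11 [01011]: clauses=TFF -> 0
  row 12 [01100]: clauses=TTF -> 0
  row 13 [01101]: clauses=TTF -> 0
  row 14 [01110]: clauses=TFF -> 0
  row 15 [01111]: clauses=TFF -> 0
  row 16 [10000]: clauses=TTT -> 1
  row 17 [10001]: clauses=TTT -> 1
  row 18 [10010]: clauses=FTT -> 0
  row 19 [10011]: clauses=TTT -> 1
  row 20 [10100]: clauses=TTT -> 1
  row 21 [10101]: clauses=TTT -> 1
  row 22 [10110]: clauses=FTT -> 0
  row 23 [10111]: clauses=TTT -> 1
  row 24 [11000]: clauses=TTT -> 1
  row 25 [11001]: clauses=TTT -> 1
  row 26 [11010]: clauses=FTT -> 0
  row 27 [11011]: clauses=TTT -> 1
  row 28 [11100]: clauses=TTT -> 1
  row 29 [11101]: clauses=TTT -> 1
  row 30 [11110]: clauses=FTT -> 0
  row 31 [11111]: clauses=TTT -> 1
Full result column, 8 rows per line (x1,x2 fixed per line; x3,x4,x5 runs 000..111 left to right):
  rows 0-7 [x1,x2=00]: 00000000  (ones: 0)
  rows 8-15 [x1,x2=01]: 00000000  (ones: 0)
  rows 16-23 [x1,x2=10]: 11011101  (ones: 6)
  rows 24-31 [x1,x2=11]: 11011101  (ones: 6)
Satisfying assignments = 0+0+6+6 = 12

12


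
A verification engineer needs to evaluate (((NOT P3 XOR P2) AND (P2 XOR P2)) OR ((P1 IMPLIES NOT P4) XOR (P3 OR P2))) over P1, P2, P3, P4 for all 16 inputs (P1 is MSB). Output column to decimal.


Formula: (((NOT P3 XOR P2) AND (P2 XOR P2)) OR ((P1 IMPLIES NOT P4) XOR (P3 OR P2))) over P1, P2, P3, P4 (16 rows)
Evaluate each row (bits = P1,P2,P3,P4, MSB first):
  row 0 [0000]: (((NOT 0 XOR 0) AND (0 XOR 0)) OR ((0 IMPLIES NOT 0) XOR (0 OR 0))) -> 1
  row 1 [0001]: (((NOT 0 XOR 0) AND (0 XOR 0)) OR ((0 IMPLIES NOT 1) XOR (0 OR 0))) -> 1
  row 2 [0010]: (((NOT 1 XOR 0) AND (0 XOR 0)) OR ((0 IMPLIES NOT 0) XOR (1 OR 0))) -> 0
  row 3 [0011]: (((NOT 1 XOR 0) AND (0 XOR 0)) OR ((0 IMPLIES NOT 1) XOR (1 OR 0))) -> 0
  row 4 [0100]: (((NOT 0 XOR 1) AND (1 XOR 1)) OR ((0 IMPLIES NOT 0) XOR (0 OR 1))) -> 0
  row 5 [0101]: (((NOT 0 XOR 1) AND (1 XOR 1)) OR ((0 IMPLIES NOT 1) XOR (0 OR 1))) -> 0
  row 6 [0110]: (((NOT 1 XOR 1) AND (1 XOR 1)) OR ((0 IMPLIES NOT 0) XOR (1 OR 1))) -> 0
  row 7 [0111]: (((NOT 1 XOR 1) AND (1 XOR 1)) OR ((0 IMPLIES NOT 1) XOR (1 OR 1))) -> 0
  row 8 [1000]: (((NOT 0 XOR 0) AND (0 XOR 0)) OR ((1 IMPLIES NOT 0) XOR (0 OR 0))) -> 1
  row 9 [1001]: (((NOT 0 XOR 0) AND (0 XOR 0)) OR ((1 IMPLIES NOT 1) XOR (0 OR 0))) -> 0
  row 10 [1010]: (((NOT 1 XOR 0) AND (0 XOR 0)) OR ((1 IMPLIES NOT 0) XOR (1 OR 0))) -> 0
  row 11 [1011]: (((NOT 1 XOR 0) AND (0 XOR 0)) OR ((1 IMPLIES NOT 1) XOR (1 OR 0))) -> 1
  row 12 [1100]: (((NOT 0 XOR 1) AND (1 XOR 1)) OR ((1 IMPLIES NOT 0) XOR (0 OR 1))) -> 0
  row 13 [1101]: (((NOT 0 XOR 1) AND (1 XOR 1)) OR ((1 IMPLIES NOT 1) XOR (0 OR 1))) -> 1
  row 14 [1110]: (((NOT 1 XOR 1) AND (1 XOR 1)) OR ((1 IMPLIES NOT 0) XOR (1 OR 1))) -> 0
  row 15 [1111]: (((NOT 1 XOR 1) AND (1 XOR 1)) OR ((1 IMPLIES NOT 1) XOR (1 OR 1))) -> 1
Full result column, 4 rows per line (P1,P2 fixed per line; P3,P4 runs 00..11 left to right):
  rows 0-3 [P1,P2=00]: 1100  = hex C
  rows 4-7 [P1,P2=01]: 0000  = hex 0
  rows 8-11 [P1,P2=10]: 1001  = hex 9
  rows 12-15 [P1,P2=11]: 0101  = hex 5
Output column (row 0 .. row 15) = 1100000010010101
Output column grouped in 4s = 1100 0000 1001 0101 = 0xC095
Convert to decimal digit by digit (value = value*16 + digit):
  C -> 12
  12*16 + 0 = 192
  192*16 + 9 = 3081
  3081*16 + 5 = 49301
Decimal = 49301

49301
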